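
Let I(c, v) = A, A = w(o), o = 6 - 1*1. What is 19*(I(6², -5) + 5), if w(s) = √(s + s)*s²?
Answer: 95 + 475*√10 ≈ 1597.1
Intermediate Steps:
o = 5 (o = 6 - 1 = 5)
w(s) = √2*s^(5/2) (w(s) = √(2*s)*s² = (√2*√s)*s² = √2*s^(5/2))
A = 25*√10 (A = √2*5^(5/2) = √2*(25*√5) = 25*√10 ≈ 79.057)
I(c, v) = 25*√10
19*(I(6², -5) + 5) = 19*(25*√10 + 5) = 19*(5 + 25*√10) = 95 + 475*√10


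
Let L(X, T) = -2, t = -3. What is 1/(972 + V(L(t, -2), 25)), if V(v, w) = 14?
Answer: 1/986 ≈ 0.0010142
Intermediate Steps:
1/(972 + V(L(t, -2), 25)) = 1/(972 + 14) = 1/986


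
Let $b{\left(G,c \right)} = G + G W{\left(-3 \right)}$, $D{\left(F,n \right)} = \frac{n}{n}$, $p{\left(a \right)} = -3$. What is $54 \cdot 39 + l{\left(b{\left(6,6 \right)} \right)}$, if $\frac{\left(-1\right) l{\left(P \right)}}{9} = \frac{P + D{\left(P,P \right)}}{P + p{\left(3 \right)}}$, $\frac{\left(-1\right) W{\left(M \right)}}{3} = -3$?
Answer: $\frac{39831}{19} \approx 2096.4$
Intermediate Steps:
$W{\left(M \right)} = 9$ ($W{\left(M \right)} = \left(-3\right) \left(-3\right) = 9$)
$D{\left(F,n \right)} = 1$
$b{\left(G,c \right)} = 10 G$ ($b{\left(G,c \right)} = G + G 9 = G + 9 G = 10 G$)
$l{\left(P \right)} = - \frac{9 \left(1 + P\right)}{-3 + P}$ ($l{\left(P \right)} = - 9 \frac{P + 1}{P - 3} = - 9 \frac{1 + P}{-3 + P} = - \frac{9 \left(1 + P\right)}{-3 + P}$)
$54 \cdot 39 + l{\left(b{\left(6,6 \right)} \right)} = 54 \cdot 39 + \frac{9 \left(-1 - 10 \cdot 6\right)}{-3 + 10 \cdot 6} = 2106 + \frac{9 \left(-1 - 60\right)}{-3 + 60} = 2106 + \frac{9 \left(-1 - 60\right)}{57} = 2106 + 9 \cdot \frac{1}{57} \left(-61\right) = 2106 - \frac{183}{19} = \frac{39831}{19}$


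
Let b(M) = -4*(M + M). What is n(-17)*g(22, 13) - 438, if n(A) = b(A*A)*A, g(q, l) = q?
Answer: 864250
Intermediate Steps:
b(M) = -8*M
n(A) = -8*A³ (n(A) = (-8*A*A)*A = (-8*A²)*A = -8*A³)
n(-17)*g(22, 13) - 438 = -8*(-17)³*22 - 438 = -8*(-4913)*22 - 438 = 39304*22 - 438 = 864688 - 438 = 864250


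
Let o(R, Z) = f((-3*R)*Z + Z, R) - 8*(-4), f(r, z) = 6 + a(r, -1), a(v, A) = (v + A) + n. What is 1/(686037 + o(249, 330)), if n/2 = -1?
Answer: 1/439892 ≈ 2.2733e-6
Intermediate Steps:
n = -2 (n = 2*(-1) = -2)
a(v, A) = -2 + A + v (a(v, A) = (v + A) - 2 = (A + v) - 2 = -2 + A + v)
f(r, z) = 3 + r (f(r, z) = 6 + (-2 - 1 + r) = 6 + (-3 + r) = 3 + r)
o(R, Z) = 35 + Z - 3*R*Z (o(R, Z) = (3 + ((-3*R)*Z + Z)) - 8*(-4) = (3 + (-3*R*Z + Z)) + 32 = (3 + (Z - 3*R*Z)) + 32 = (3 + Z - 3*R*Z) + 32 = 35 + Z - 3*R*Z)
1/(686037 + o(249, 330)) = 1/(686037 + (35 - 1*330*(-1 + 3*249))) = 1/(686037 + (35 - 1*330*(-1 + 747))) = 1/(686037 + (35 - 1*330*746)) = 1/(686037 + (35 - 246180)) = 1/(686037 - 246145) = 1/439892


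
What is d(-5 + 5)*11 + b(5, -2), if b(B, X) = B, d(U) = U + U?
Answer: 5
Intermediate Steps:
d(U) = 2*U
d(-5 + 5)*11 + b(5, -2) = (2*(-5 + 5))*11 + 5 = (2*0)*11 + 5 = 0*11 + 5 = 0 + 5 = 5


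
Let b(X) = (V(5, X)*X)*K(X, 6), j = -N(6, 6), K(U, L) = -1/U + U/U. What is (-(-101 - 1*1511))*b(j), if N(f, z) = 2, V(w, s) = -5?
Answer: 24180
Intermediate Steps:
K(U, L) = 1 - 1/U (K(U, L) = -1/U + 1 = 1 - 1/U)
j = -2 (j = -1*2 = -2)
b(X) = 5 - 5*X (b(X) = (-5*X)*((-1 + X)/X) = 5 - 5*X)
(-(-101 - 1*1511))*b(j) = (-(-101 - 1*1511))*(5 - 5*(-2)) = (-(-101 - 1511))*(5 + 10) = -1*(-1612)*15 = 1612*15 = 24180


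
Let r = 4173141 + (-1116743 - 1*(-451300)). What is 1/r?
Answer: 1/3507698 ≈ 2.8509e-7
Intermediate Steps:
r = 3507698 (r = 4173141 + (-1116743 + 451300) = 4173141 - 665443 = 3507698)
1/r = 1/3507698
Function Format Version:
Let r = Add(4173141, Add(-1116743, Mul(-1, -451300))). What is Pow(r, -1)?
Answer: Rational(1, 3507698) ≈ 2.8509e-7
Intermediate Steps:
r = 3507698 (r = Add(4173141, Add(-1116743, 451300)) = Add(4173141, -665443) = 3507698)
Pow(r, -1) = Pow(3507698, -1) = Rational(1, 3507698)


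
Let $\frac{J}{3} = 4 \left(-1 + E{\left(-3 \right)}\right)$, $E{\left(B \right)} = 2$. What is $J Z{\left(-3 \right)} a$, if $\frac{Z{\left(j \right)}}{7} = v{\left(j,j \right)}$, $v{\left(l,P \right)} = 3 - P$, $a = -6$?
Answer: $-3024$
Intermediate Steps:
$Z{\left(j \right)} = 21 - 7 j$ ($Z{\left(j \right)} = 7 \left(3 - j\right) = 21 - 7 j$)
$J = 12$ ($J = 3 \cdot 4 \left(-1 + 2\right) = 3 \cdot 4 \cdot 1 = 3 \cdot 4 = 12$)
$J Z{\left(-3 \right)} a = 12 \left(21 - -21\right) \left(-6\right) = 12 \left(21 + 21\right) \left(-6\right) = 12 \cdot 42 \left(-6\right) = 504 \left(-6\right) = -3024$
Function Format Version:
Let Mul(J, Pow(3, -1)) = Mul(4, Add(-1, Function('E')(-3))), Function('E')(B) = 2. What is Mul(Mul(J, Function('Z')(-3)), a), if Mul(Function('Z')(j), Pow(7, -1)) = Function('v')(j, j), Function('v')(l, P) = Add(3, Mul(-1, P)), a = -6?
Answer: -3024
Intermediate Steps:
Function('Z')(j) = Add(21, Mul(-7, j)) (Function('Z')(j) = Mul(7, Add(3, Mul(-1, j))) = Add(21, Mul(-7, j)))
J = 12 (J = Mul(3, Mul(4, Add(-1, 2))) = Mul(3, Mul(4, 1)) = Mul(3, 4) = 12)
Mul(Mul(J, Function('Z')(-3)), a) = Mul(Mul(12, Add(21, Mul(-7, -3))), -6) = Mul(Mul(12, Add(21, 21)), -6) = Mul(Mul(12, 42), -6) = Mul(504, -6) = -3024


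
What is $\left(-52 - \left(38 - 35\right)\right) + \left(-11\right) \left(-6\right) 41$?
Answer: $2651$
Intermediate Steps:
$\left(-52 - \left(38 - 35\right)\right) + \left(-11\right) \left(-6\right) 41 = \left(-52 - \left(38 - 35\right)\right) + 66 \cdot 41 = \left(-52 - 3\right) + 2706 = -55 + 2706 = 2651$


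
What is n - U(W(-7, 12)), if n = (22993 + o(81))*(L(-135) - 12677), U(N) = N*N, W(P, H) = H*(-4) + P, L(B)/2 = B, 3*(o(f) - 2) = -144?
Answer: -297097834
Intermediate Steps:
o(f) = -46 (o(f) = 2 + (⅓)*(-144) = 2 - 48 = -46)
L(B) = 2*B
W(P, H) = P - 4*H (W(P, H) = -4*H + P = P - 4*H)
U(N) = N²
n = -297094809 (n = (22993 - 46)*(2*(-135) - 12677) = 22947*(-270 - 12677) = 22947*(-12947) = -297094809)
n - U(W(-7, 12)) = -297094809 - (-7 - 4*12)² = -297094809 - (-7 - 48)² = -297094809 - 1*(-55)² = -297094809 - 1*3025 = -297094809 - 3025 = -297097834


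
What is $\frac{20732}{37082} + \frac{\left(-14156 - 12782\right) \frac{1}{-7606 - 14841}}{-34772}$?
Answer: $\frac{4045222147643}{7235876332222} \approx 0.55905$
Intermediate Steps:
$\frac{20732}{37082} + \frac{\left(-14156 - 12782\right) \frac{1}{-7606 - 14841}}{-34772} = 20732 \cdot \frac{1}{37082} + - \frac{26938}{-22447} \left(- \frac{1}{34772}\right) = \frac{10366}{18541} + \left(-26938\right) \left(- \frac{1}{22447}\right) \left(- \frac{1}{34772}\right) = \frac{10366}{18541} + \frac{26938}{22447} \left(- \frac{1}{34772}\right) = \frac{10366}{18541} - \frac{13469}{390263542} = \frac{4045222147643}{7235876332222}$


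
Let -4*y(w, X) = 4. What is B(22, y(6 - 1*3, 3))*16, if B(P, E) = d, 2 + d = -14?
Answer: -256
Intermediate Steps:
y(w, X) = -1 (y(w, X) = -¼*4 = -1)
d = -16 (d = -2 - 14 = -16)
B(P, E) = -16
B(22, y(6 - 1*3, 3))*16 = -16*16 = -256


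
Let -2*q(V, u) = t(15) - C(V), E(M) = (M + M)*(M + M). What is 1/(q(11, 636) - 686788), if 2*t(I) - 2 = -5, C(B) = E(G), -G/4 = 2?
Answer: -4/2746637 ≈ -1.4563e-6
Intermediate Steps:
G = -8 (G = -4*2 = -8)
E(M) = 4*M² (E(M) = (2*M)*(2*M) = 4*M²)
C(B) = 256 (C(B) = 4*(-8)² = 4*64 = 256)
t(I) = -3/2 (t(I) = 1 + (½)*(-5) = 1 - 5/2 = -3/2)
q(V, u) = 515/4 (q(V, u) = -(-3/2 - 1*256)/2 = -(-3/2 - 256)/2 = -½*(-515/2) = 515/4)
1/(q(11, 636) - 686788) = 1/(515/4 - 686788) = 1/(-2746637/4) = -4/2746637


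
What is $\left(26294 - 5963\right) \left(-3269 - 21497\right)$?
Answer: $-503517546$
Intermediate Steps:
$\left(26294 - 5963\right) \left(-3269 - 21497\right) = 20331 \left(-24766\right) = -503517546$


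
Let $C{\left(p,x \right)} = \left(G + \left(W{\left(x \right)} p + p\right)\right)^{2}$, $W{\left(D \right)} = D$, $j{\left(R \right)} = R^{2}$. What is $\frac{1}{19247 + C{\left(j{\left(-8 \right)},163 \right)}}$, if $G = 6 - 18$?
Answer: $\frac{1}{109933503} \approx 9.0964 \cdot 10^{-9}$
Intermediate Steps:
$G = -12$ ($G = 6 - 18 = -12$)
$C{\left(p,x \right)} = \left(-12 + p + p x\right)^{2}$ ($C{\left(p,x \right)} = \left(-12 + \left(x p + p\right)\right)^{2} = \left(-12 + \left(p x + p\right)\right)^{2} = \left(-12 + \left(p + p x\right)\right)^{2} = \left(-12 + p + p x\right)^{2}$)
$\frac{1}{19247 + C{\left(j{\left(-8 \right)},163 \right)}} = \frac{1}{19247 + \left(-12 + \left(-8\right)^{2} + \left(-8\right)^{2} \cdot 163\right)^{2}} = \frac{1}{19247 + \left(-12 + 64 + 64 \cdot 163\right)^{2}} = \frac{1}{19247 + \left(-12 + 64 + 10432\right)^{2}} = \frac{1}{19247 + 10484^{2}} = \frac{1}{19247 + 109914256} = \frac{1}{109933503}$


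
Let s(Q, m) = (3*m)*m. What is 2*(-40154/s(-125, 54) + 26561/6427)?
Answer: -12857065/14055849 ≈ -0.91471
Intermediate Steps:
s(Q, m) = 3*m**2
2*(-40154/s(-125, 54) + 26561/6427) = 2*(-40154/(3*54**2) + 26561/6427) = 2*(-40154/(3*2916) + 26561*(1/6427)) = 2*(-40154/8748 + 26561/6427) = 2*(-40154*1/8748 + 26561/6427) = 2*(-20077/4374 + 26561/6427) = 2*(-12857065/28111698) = -12857065/14055849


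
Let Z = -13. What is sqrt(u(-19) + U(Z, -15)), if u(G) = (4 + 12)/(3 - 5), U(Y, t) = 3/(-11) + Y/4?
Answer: 13*I*sqrt(33)/22 ≈ 3.3945*I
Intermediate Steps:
U(Y, t) = -3/11 + Y/4 (U(Y, t) = 3*(-1/11) + Y*(1/4) = -3/11 + Y/4)
u(G) = -8 (u(G) = 16/(-2) = 16*(-1/2) = -8)
sqrt(u(-19) + U(Z, -15)) = sqrt(-8 + (-3/11 + (1/4)*(-13))) = sqrt(-8 + (-3/11 - 13/4)) = sqrt(-8 - 155/44) = sqrt(-507/44) = 13*I*sqrt(33)/22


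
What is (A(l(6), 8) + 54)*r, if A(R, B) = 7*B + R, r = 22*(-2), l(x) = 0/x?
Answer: -4840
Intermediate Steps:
l(x) = 0
r = -44
A(R, B) = R + 7*B
(A(l(6), 8) + 54)*r = ((0 + 7*8) + 54)*(-44) = ((0 + 56) + 54)*(-44) = (56 + 54)*(-44) = 110*(-44) = -4840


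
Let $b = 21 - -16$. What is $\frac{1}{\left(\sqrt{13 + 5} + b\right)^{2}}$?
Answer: $\frac{1387}{1825201} - \frac{222 \sqrt{2}}{1825201} \approx 0.0005879$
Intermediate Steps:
$b = 37$ ($b = 21 + 16 = 37$)
$\frac{1}{\left(\sqrt{13 + 5} + b\right)^{2}} = \frac{1}{\left(\sqrt{13 + 5} + 37\right)^{2}} = \frac{1}{\left(\sqrt{18} + 37\right)^{2}} = \frac{1}{\left(3 \sqrt{2} + 37\right)^{2}} = \frac{1}{\left(37 + 3 \sqrt{2}\right)^{2}}$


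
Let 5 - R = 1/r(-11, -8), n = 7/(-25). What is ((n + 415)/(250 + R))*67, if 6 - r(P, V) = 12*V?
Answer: 70854912/650225 ≈ 108.97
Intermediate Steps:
r(P, V) = 6 - 12*V
n = -7/25 (n = 7*(-1/25) = -7/25 ≈ -0.28000)
R = 509/102 (R = 5 - 1/(6 - 12*(-8)) = 5 - 1/(6 + 96) = 5 - 1/102 = 509/102 ≈ 4.9902)
((n + 415)/(250 + R))*67 = ((-7/25 + 415)/(250 + 509/102))*67 = (10368/(25*(26009/102)))*67 = ((10368/25)*(102/26009))*67 = (1057536/650225)*67 = 70854912/650225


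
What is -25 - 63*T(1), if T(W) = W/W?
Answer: -88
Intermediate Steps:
T(W) = 1
-25 - 63*T(1) = -25 - 63*1 = -25 - 63 = -88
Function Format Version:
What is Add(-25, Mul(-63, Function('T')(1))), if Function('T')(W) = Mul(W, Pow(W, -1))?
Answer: -88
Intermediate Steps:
Function('T')(W) = 1
Add(-25, Mul(-63, Function('T')(1))) = Add(-25, Mul(-63, 1)) = Add(-25, -63) = -88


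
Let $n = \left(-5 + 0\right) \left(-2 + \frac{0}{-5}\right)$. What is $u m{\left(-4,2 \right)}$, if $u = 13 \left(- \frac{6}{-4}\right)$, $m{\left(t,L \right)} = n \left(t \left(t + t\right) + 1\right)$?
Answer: $6435$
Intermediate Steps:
$n = 10$ ($n = - 5 \left(-2 + 0 \left(- \frac{1}{5}\right)\right) = - 5 \left(-2 + 0\right) = \left(-5\right) \left(-2\right) = 10$)
$m{\left(t,L \right)} = 10 + 20 t^{2}$ ($m{\left(t,L \right)} = 10 \left(t \left(t + t\right) + 1\right) = 10 \left(t 2 t + 1\right) = 10 \left(2 t^{2} + 1\right) = 10 \left(1 + 2 t^{2}\right) = 10 + 20 t^{2}$)
$u = \frac{39}{2}$ ($u = 13 \left(\left(-6\right) \left(- \frac{1}{4}\right)\right) = 13 \cdot \frac{3}{2} = \frac{39}{2} \approx 19.5$)
$u m{\left(-4,2 \right)} = \frac{39 \left(10 + 20 \left(-4\right)^{2}\right)}{2} = \frac{39 \left(10 + 20 \cdot 16\right)}{2} = \frac{39 \left(10 + 320\right)}{2} = \frac{39}{2} \cdot 330 = 6435$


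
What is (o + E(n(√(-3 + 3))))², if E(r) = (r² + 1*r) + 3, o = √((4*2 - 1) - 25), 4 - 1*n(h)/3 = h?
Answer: 25263 + 954*I*√2 ≈ 25263.0 + 1349.2*I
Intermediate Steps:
n(h) = 12 - 3*h
o = 3*I*√2 (o = √((8 - 1) - 25) = √(7 - 25) = √(-18) = 3*I*√2 ≈ 4.2426*I)
E(r) = 3 + r + r² (E(r) = (r² + r) + 3 = (r + r²) + 3 = 3 + r + r²)
(o + E(n(√(-3 + 3))))² = (3*I*√2 + (3 + (12 - 3*√(-3 + 3)) + (12 - 3*√(-3 + 3))²))² = (3*I*√2 + (3 + (12 - 3*√0) + (12 - 3*√0)²))² = (3*I*√2 + (3 + (12 - 3*0) + (12 - 3*0)²))² = (3*I*√2 + (3 + (12 + 0) + (12 + 0)²))² = (3*I*√2 + (3 + 12 + 12²))² = (3*I*√2 + (3 + 12 + 144))² = (3*I*√2 + 159)² = (159 + 3*I*√2)²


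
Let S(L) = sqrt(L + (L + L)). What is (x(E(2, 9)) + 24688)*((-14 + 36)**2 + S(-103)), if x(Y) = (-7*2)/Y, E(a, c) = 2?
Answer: 11945604 + 24681*I*sqrt(309) ≈ 1.1946e+7 + 4.3385e+5*I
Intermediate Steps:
x(Y) = -14/Y
S(L) = sqrt(3)*sqrt(L) (S(L) = sqrt(L + 2*L) = sqrt(3*L) = sqrt(3)*sqrt(L))
(x(E(2, 9)) + 24688)*((-14 + 36)**2 + S(-103)) = (-14/2 + 24688)*((-14 + 36)**2 + sqrt(3)*sqrt(-103)) = (-14*1/2 + 24688)*(22**2 + sqrt(3)*(I*sqrt(103))) = (-7 + 24688)*(484 + I*sqrt(309)) = 24681*(484 + I*sqrt(309)) = 11945604 + 24681*I*sqrt(309)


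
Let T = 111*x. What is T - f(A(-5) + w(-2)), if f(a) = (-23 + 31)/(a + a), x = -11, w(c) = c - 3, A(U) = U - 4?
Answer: -8545/7 ≈ -1220.7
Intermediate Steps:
A(U) = -4 + U
w(c) = -3 + c
T = -1221 (T = 111*(-11) = -1221)
f(a) = 4/a (f(a) = 8/((2*a)) = 8*(1/(2*a)) = 4/a)
T - f(A(-5) + w(-2)) = -1221 - 4/((-4 - 5) + (-3 - 2)) = -1221 - 4/(-9 - 5) = -1221 - 4/(-14) = -1221 - 4*(-1)/14 = -1221 - 1*(-2/7) = -1221 + 2/7 = -8545/7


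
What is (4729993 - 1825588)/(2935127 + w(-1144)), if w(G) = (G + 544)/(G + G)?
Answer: 830659830/839446397 ≈ 0.98953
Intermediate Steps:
w(G) = (544 + G)/(2*G) (w(G) = (544 + G)/((2*G)) = (544 + G)*(1/(2*G)) = (544 + G)/(2*G))
(4729993 - 1825588)/(2935127 + w(-1144)) = (4729993 - 1825588)/(2935127 + (½)*(544 - 1144)/(-1144)) = 2904405/(2935127 + (½)*(-1/1144)*(-600)) = 2904405/(2935127 + 75/286) = 2904405/(839446397/286) = 2904405*(286/839446397) = 830659830/839446397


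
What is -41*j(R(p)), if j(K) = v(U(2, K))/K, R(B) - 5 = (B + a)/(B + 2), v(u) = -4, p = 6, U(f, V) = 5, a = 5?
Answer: 1312/51 ≈ 25.725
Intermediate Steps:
R(B) = 5 + (5 + B)/(2 + B) (R(B) = 5 + (B + 5)/(B + 2) = 5 + (5 + B)/(2 + B))
j(K) = -4/K
-41*j(R(p)) = -(-164)/(3*(5 + 2*6)/(2 + 6)) = -(-164)/(3*(5 + 12)/8) = -(-164)/(3*(1/8)*17) = -(-164)/51/8 = -(-164)*8/51 = -41*(-32/51) = 1312/51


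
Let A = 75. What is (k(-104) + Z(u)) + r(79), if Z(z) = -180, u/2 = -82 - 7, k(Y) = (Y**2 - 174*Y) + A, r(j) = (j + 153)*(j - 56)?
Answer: 34143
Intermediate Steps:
r(j) = (-56 + j)*(153 + j) (r(j) = (153 + j)*(-56 + j) = (-56 + j)*(153 + j))
k(Y) = 75 + Y**2 - 174*Y (k(Y) = (Y**2 - 174*Y) + 75 = 75 + Y**2 - 174*Y)
u = -178 (u = 2*(-82 - 7) = 2*(-89) = -178)
(k(-104) + Z(u)) + r(79) = ((75 + (-104)**2 - 174*(-104)) - 180) + (-8568 + 79**2 + 97*79) = ((75 + 10816 + 18096) - 180) + (-8568 + 6241 + 7663) = (28987 - 180) + 5336 = 28807 + 5336 = 34143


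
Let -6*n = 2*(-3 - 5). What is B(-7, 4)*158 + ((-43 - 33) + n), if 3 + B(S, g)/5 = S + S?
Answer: -40510/3 ≈ -13503.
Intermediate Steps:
B(S, g) = -15 + 10*S (B(S, g) = -15 + 5*(S + S) = -15 + 5*(2*S) = -15 + 10*S)
n = 8/3 (n = -(-3 - 5)/3 = -(-8)/3 = -⅙*(-16) = 8/3 ≈ 2.6667)
B(-7, 4)*158 + ((-43 - 33) + n) = (-15 + 10*(-7))*158 + ((-43 - 33) + 8/3) = (-15 - 70)*158 + (-76 + 8/3) = -85*158 - 220/3 = -13430 - 220/3 = -40510/3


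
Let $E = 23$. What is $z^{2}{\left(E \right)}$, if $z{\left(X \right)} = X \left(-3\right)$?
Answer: $4761$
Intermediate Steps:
$z{\left(X \right)} = - 3 X$
$z^{2}{\left(E \right)} = \left(\left(-3\right) 23\right)^{2} = \left(-69\right)^{2} = 4761$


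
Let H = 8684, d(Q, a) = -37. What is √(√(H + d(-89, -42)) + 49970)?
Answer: √(49970 + √8647) ≈ 223.75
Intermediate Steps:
√(√(H + d(-89, -42)) + 49970) = √(√(8684 - 37) + 49970) = √(√8647 + 49970) = √(49970 + √8647)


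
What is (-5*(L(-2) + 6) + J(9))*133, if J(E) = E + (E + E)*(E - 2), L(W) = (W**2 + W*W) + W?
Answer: 9975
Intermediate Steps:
L(W) = W + 2*W**2 (L(W) = (W**2 + W**2) + W = 2*W**2 + W = W + 2*W**2)
J(E) = E + 2*E*(-2 + E) (J(E) = E + (2*E)*(-2 + E) = E + 2*E*(-2 + E))
(-5*(L(-2) + 6) + J(9))*133 = (-5*(-2*(1 + 2*(-2)) + 6) + 9*(-3 + 2*9))*133 = (-5*(-2*(1 - 4) + 6) + 9*(-3 + 18))*133 = (-5*(-2*(-3) + 6) + 9*15)*133 = (-5*(6 + 6) + 135)*133 = (-5*12 + 135)*133 = (-60 + 135)*133 = 75*133 = 9975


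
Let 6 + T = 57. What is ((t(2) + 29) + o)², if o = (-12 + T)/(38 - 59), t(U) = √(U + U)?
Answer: 41616/49 ≈ 849.31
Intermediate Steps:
t(U) = √2*√U (t(U) = √(2*U) = √2*√U)
T = 51 (T = -6 + 57 = 51)
o = -13/7 (o = (-12 + 51)/(38 - 59) = 39/(-21) = 39*(-1/21) = -13/7 ≈ -1.8571)
((t(2) + 29) + o)² = ((√2*√2 + 29) - 13/7)² = ((2 + 29) - 13/7)² = (31 - 13/7)² = (204/7)² = 41616/49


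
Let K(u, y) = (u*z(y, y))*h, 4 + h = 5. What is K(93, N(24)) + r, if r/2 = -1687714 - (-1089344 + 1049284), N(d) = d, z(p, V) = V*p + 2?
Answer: -3241554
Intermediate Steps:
z(p, V) = 2 + V*p
h = 1 (h = -4 + 5 = 1)
K(u, y) = u*(2 + y**2) (K(u, y) = (u*(2 + y*y))*1 = (u*(2 + y**2))*1 = u*(2 + y**2))
r = -3295308 (r = 2*(-1687714 - (-1089344 + 1049284)) = 2*(-1687714 - 1*(-40060)) = 2*(-1687714 + 40060) = 2*(-1647654) = -3295308)
K(93, N(24)) + r = 93*(2 + 24**2) - 3295308 = 93*(2 + 576) - 3295308 = 93*578 - 3295308 = 53754 - 3295308 = -3241554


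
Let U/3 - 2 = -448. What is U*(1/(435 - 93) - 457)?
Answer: 34853339/57 ≈ 6.1146e+5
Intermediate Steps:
U = -1338 (U = 6 + 3*(-448) = 6 - 1344 = -1338)
U*(1/(435 - 93) - 457) = -1338*(1/(435 - 93) - 457) = -1338*(1/342 - 457) = -1338*(-156293/342) = 34853339/57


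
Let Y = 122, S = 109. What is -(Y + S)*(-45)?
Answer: 10395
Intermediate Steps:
-(Y + S)*(-45) = -(122 + 109)*(-45) = -231*(-45) = -1*(-10395) = 10395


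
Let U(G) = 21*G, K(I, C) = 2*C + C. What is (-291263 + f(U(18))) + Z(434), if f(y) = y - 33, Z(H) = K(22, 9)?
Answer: -290891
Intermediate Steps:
K(I, C) = 3*C
Z(H) = 27 (Z(H) = 3*9 = 27)
f(y) = -33 + y
(-291263 + f(U(18))) + Z(434) = (-291263 + (-33 + 21*18)) + 27 = (-291263 + (-33 + 378)) + 27 = (-291263 + 345) + 27 = -290918 + 27 = -290891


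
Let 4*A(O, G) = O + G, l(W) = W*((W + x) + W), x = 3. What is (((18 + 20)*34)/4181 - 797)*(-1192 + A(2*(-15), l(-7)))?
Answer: 15725485765/16724 ≈ 9.4029e+5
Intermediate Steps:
l(W) = W*(3 + 2*W) (l(W) = W*((W + 3) + W) = W*((3 + W) + W) = W*(3 + 2*W))
A(O, G) = G/4 + O/4 (A(O, G) = (O + G)/4 = (G + O)/4 = G/4 + O/4)
(((18 + 20)*34)/4181 - 797)*(-1192 + A(2*(-15), l(-7))) = (((18 + 20)*34)/4181 - 797)*(-1192 + ((-7*(3 + 2*(-7)))/4 + (2*(-15))/4)) = ((38*34)*(1/4181) - 797)*(-1192 + ((-7*(3 - 14))/4 + (¼)*(-30))) = (1292*(1/4181) - 797)*(-1192 + ((-7*(-11))/4 - 15/2)) = (1292/4181 - 797)*(-1192 + ((¼)*77 - 15/2)) = -3330965*(-1192 + (77/4 - 15/2))/4181 = -3330965*(-1192 + 47/4)/4181 = -3330965/4181*(-4721/4) = 15725485765/16724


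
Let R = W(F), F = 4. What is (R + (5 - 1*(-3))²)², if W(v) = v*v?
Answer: 6400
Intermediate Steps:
W(v) = v²
R = 16 (R = 4² = 16)
(R + (5 - 1*(-3))²)² = (16 + (5 - 1*(-3))²)² = (16 + (5 + 3)²)² = (16 + 8²)² = (16 + 64)² = 80² = 6400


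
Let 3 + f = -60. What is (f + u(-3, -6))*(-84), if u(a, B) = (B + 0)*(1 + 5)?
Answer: 8316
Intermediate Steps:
f = -63 (f = -3 - 60 = -63)
u(a, B) = 6*B (u(a, B) = B*6 = 6*B)
(f + u(-3, -6))*(-84) = (-63 + 6*(-6))*(-84) = (-63 - 36)*(-84) = -99*(-84) = 8316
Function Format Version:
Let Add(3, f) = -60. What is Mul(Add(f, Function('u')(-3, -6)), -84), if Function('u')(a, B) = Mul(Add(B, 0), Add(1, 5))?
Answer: 8316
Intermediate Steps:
f = -63 (f = Add(-3, -60) = -63)
Function('u')(a, B) = Mul(6, B) (Function('u')(a, B) = Mul(B, 6) = Mul(6, B))
Mul(Add(f, Function('u')(-3, -6)), -84) = Mul(Add(-63, Mul(6, -6)), -84) = Mul(Add(-63, -36), -84) = Mul(-99, -84) = 8316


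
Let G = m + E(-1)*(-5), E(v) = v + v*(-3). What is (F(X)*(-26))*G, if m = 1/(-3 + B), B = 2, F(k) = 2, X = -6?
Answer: 572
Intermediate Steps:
E(v) = -2*v (E(v) = v - 3*v = -2*v)
m = -1 (m = 1/(-3 + 2) = 1/(-1) = -1)
G = -11 (G = -1 - 2*(-1)*(-5) = -1 + 2*(-5) = -1 - 10 = -11)
(F(X)*(-26))*G = (2*(-26))*(-11) = -52*(-11) = 572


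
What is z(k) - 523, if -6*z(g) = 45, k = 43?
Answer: -1061/2 ≈ -530.50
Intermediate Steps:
z(g) = -15/2 (z(g) = -⅙*45 = -15/2)
z(k) - 523 = -15/2 - 523 = -1061/2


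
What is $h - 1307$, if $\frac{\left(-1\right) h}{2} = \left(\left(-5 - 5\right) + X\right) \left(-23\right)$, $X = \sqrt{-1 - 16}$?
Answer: $-1767 + 46 i \sqrt{17} \approx -1767.0 + 189.66 i$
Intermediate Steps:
$X = i \sqrt{17}$ ($X = \sqrt{-17} = i \sqrt{17} \approx 4.1231 i$)
$h = -460 + 46 i \sqrt{17}$ ($h = - 2 \left(\left(-5 - 5\right) + i \sqrt{17}\right) \left(-23\right) = - 2 \left(-10 + i \sqrt{17}\right) \left(-23\right) = - 2 \left(230 - 23 i \sqrt{17}\right) = -460 + 46 i \sqrt{17} \approx -460.0 + 189.66 i$)
$h - 1307 = \left(-460 + 46 i \sqrt{17}\right) - 1307 = -1767 + 46 i \sqrt{17}$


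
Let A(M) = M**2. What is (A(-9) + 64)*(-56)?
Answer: -8120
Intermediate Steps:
(A(-9) + 64)*(-56) = ((-9)**2 + 64)*(-56) = (81 + 64)*(-56) = 145*(-56) = -8120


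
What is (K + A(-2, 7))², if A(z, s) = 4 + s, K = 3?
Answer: 196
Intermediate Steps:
(K + A(-2, 7))² = (3 + (4 + 7))² = (3 + 11)² = 14² = 196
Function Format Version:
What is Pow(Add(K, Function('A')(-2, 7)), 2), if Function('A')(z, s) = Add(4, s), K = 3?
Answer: 196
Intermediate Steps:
Pow(Add(K, Function('A')(-2, 7)), 2) = Pow(Add(3, Add(4, 7)), 2) = Pow(Add(3, 11), 2) = Pow(14, 2) = 196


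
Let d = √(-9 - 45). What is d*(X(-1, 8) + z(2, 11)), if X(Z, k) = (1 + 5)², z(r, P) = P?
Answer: 141*I*√6 ≈ 345.38*I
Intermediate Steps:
d = 3*I*√6 (d = √(-54) = 3*I*√6 ≈ 7.3485*I)
X(Z, k) = 36 (X(Z, k) = 6² = 36)
d*(X(-1, 8) + z(2, 11)) = (3*I*√6)*(36 + 11) = (3*I*√6)*47 = 141*I*√6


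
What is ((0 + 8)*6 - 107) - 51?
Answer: -110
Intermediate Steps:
((0 + 8)*6 - 107) - 51 = (8*6 - 107) - 51 = (48 - 107) - 51 = -59 - 51 = -110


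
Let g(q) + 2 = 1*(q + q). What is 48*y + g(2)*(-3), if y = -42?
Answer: -2022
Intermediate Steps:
g(q) = -2 + 2*q (g(q) = -2 + 1*(q + q) = -2 + 1*(2*q) = -2 + 2*q)
48*y + g(2)*(-3) = 48*(-42) + (-2 + 2*2)*(-3) = -2016 + (-2 + 4)*(-3) = -2016 + 2*(-3) = -2016 - 6 = -2022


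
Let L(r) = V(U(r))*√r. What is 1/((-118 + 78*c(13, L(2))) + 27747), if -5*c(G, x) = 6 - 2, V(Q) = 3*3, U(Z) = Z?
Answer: 5/137833 ≈ 3.6276e-5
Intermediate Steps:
V(Q) = 9
L(r) = 9*√r
c(G, x) = -⅘ (c(G, x) = -(6 - 2)/5 = -⅕*4 = -⅘)
1/((-118 + 78*c(13, L(2))) + 27747) = 1/((-118 + 78*(-⅘)) + 27747) = 1/((-118 - 312/5) + 27747) = 1/(-902/5 + 27747) = 1/(137833/5) = 5/137833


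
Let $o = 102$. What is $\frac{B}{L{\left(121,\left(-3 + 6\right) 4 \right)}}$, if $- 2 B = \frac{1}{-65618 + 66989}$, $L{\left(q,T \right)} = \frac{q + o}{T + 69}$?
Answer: $- \frac{27}{203822} \approx -0.00013247$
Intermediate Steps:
$L{\left(q,T \right)} = \frac{102 + q}{69 + T}$ ($L{\left(q,T \right)} = \frac{q + 102}{T + 69} = \frac{102 + q}{69 + T}$)
$B = - \frac{1}{2742}$ ($B = - \frac{1}{2 \left(-65618 + 66989\right)} = - \frac{1}{2 \cdot 1371} = \left(- \frac{1}{2}\right) \frac{1}{1371} = - \frac{1}{2742} \approx -0.0003647$)
$\frac{B}{L{\left(121,\left(-3 + 6\right) 4 \right)}} = - \frac{1}{2742 \frac{102 + 121}{69 + \left(-3 + 6\right) 4}} = - \frac{1}{2742 \frac{1}{69 + 3 \cdot 4} \cdot 223} = - \frac{1}{2742 \frac{1}{69 + 12} \cdot 223} = - \frac{1}{2742 \cdot \frac{1}{81} \cdot 223} = - \frac{1}{2742 \cdot \frac{223}{81}} = \left(- \frac{1}{2742}\right) \frac{81}{223} = - \frac{27}{203822}$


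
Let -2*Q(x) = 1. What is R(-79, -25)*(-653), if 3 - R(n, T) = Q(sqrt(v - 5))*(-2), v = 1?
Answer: -1306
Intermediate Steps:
Q(x) = -1/2 (Q(x) = -1/2*1 = -1/2)
R(n, T) = 2 (R(n, T) = 3 - (-1)*(-2)/2 = 3 - 1*1 = 3 - 1 = 2)
R(-79, -25)*(-653) = 2*(-653) = -1306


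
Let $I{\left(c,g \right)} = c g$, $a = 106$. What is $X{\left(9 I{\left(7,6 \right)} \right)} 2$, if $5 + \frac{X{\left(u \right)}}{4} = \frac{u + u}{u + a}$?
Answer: $- \frac{3328}{121} \approx -27.504$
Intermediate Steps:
$X{\left(u \right)} = -20 + \frac{8 u}{106 + u}$ ($X{\left(u \right)} = -20 + 4 \frac{u + u}{u + 106} = -20 + 4 \frac{2 u}{106 + u} = -20 + \frac{8 u}{106 + u}$)
$X{\left(9 I{\left(7,6 \right)} \right)} 2 = \frac{4 \left(-530 - 3 \cdot 9 \cdot 7 \cdot 6\right)}{106 + 9 \cdot 7 \cdot 6} \cdot 2 = \frac{4 \left(-530 - 3 \cdot 9 \cdot 42\right)}{106 + 9 \cdot 42} \cdot 2 = \frac{4 \left(-530 - 1134\right)}{106 + 378} \cdot 2 = \frac{4 \left(-530 - 1134\right)}{484} \cdot 2 = 4 \cdot \frac{1}{484} \left(-1664\right) 2 = \left(- \frac{1664}{121}\right) 2 = - \frac{3328}{121}$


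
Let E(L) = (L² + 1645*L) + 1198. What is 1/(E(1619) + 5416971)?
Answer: 1/10702585 ≈ 9.3435e-8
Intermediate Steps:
E(L) = 1198 + L² + 1645*L
1/(E(1619) + 5416971) = 1/((1198 + 1619² + 1645*1619) + 5416971) = 1/((1198 + 2621161 + 2663255) + 5416971) = 1/(5285614 + 5416971) = 1/10702585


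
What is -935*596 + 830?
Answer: -556430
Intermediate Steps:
-935*596 + 830 = -557260 + 830 = -556430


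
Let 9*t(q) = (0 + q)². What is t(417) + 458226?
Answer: 477547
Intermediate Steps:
t(q) = q²/9 (t(q) = (0 + q)²/9 = q²/9)
t(417) + 458226 = (⅑)*417² + 458226 = (⅑)*173889 + 458226 = 19321 + 458226 = 477547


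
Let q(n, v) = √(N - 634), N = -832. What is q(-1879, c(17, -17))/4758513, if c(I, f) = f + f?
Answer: I*√1466/4758513 ≈ 8.0463e-6*I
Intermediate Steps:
c(I, f) = 2*f
q(n, v) = I*√1466 (q(n, v) = √(-832 - 634) = √(-1466) = I*√1466)
q(-1879, c(17, -17))/4758513 = (I*√1466)/4758513 = (I*√1466)*(1/4758513) = I*√1466/4758513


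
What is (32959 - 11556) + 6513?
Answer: 27916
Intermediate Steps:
(32959 - 11556) + 6513 = 21403 + 6513 = 27916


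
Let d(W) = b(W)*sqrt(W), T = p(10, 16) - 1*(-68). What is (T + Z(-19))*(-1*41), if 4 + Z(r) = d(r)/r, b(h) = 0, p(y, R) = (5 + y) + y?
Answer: -3649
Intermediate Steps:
p(y, R) = 5 + 2*y
T = 93 (T = (5 + 2*10) - 1*(-68) = (5 + 20) + 68 = 25 + 68 = 93)
d(W) = 0 (d(W) = 0*sqrt(W) = 0)
Z(r) = -4 (Z(r) = -4 + 0/r = -4 + 0 = -4)
(T + Z(-19))*(-1*41) = (93 - 4)*(-1*41) = 89*(-41) = -3649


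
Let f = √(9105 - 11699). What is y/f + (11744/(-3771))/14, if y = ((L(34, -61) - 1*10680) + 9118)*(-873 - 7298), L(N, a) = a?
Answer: -5872/26397 - 13261533*I*√2594/2594 ≈ -0.22245 - 2.6038e+5*I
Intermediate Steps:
f = I*√2594 (f = √(-2594) = I*√2594 ≈ 50.931*I)
y = 13261533 (y = ((-61 - 1*10680) + 9118)*(-873 - 7298) = ((-61 - 10680) + 9118)*(-8171) = (-10741 + 9118)*(-8171) = -1623*(-8171) = 13261533)
y/f + (11744/(-3771))/14 = 13261533/((I*√2594)) + (11744/(-3771))/14 = 13261533*(-I*√2594/2594) + (11744*(-1/3771))*(1/14) = -13261533*I*√2594/2594 - 11744/3771*1/14 = -13261533*I*√2594/2594 - 5872/26397 = -5872/26397 - 13261533*I*√2594/2594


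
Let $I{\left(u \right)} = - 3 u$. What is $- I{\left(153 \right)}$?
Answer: $459$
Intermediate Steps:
$- I{\left(153 \right)} = - \left(-3\right) 153 = \left(-1\right) \left(-459\right) = 459$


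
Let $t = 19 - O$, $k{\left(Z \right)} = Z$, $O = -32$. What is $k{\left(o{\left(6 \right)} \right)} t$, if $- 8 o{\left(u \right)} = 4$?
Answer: $- \frac{51}{2} \approx -25.5$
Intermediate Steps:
$o{\left(u \right)} = - \frac{1}{2}$ ($o{\left(u \right)} = \left(- \frac{1}{8}\right) 4 = - \frac{1}{2}$)
$t = 51$ ($t = 19 - -32 = 19 + 32 = 51$)
$k{\left(o{\left(6 \right)} \right)} t = \left(- \frac{1}{2}\right) 51 = - \frac{51}{2}$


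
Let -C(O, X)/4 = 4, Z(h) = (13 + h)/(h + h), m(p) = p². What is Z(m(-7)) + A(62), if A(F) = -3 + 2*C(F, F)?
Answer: -1684/49 ≈ -34.367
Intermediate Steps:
Z(h) = (13 + h)/(2*h) (Z(h) = (13 + h)/((2*h)) = (13 + h)*(1/(2*h)) = (13 + h)/(2*h))
C(O, X) = -16 (C(O, X) = -4*4 = -16)
A(F) = -35 (A(F) = -3 + 2*(-16) = -3 - 32 = -35)
Z(m(-7)) + A(62) = (13 + (-7)²)/(2*((-7)²)) - 35 = (½)*(13 + 49)/49 - 35 = (½)*(1/49)*62 - 35 = 31/49 - 35 = -1684/49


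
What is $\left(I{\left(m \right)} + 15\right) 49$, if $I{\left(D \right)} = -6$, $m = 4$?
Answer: $441$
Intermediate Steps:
$\left(I{\left(m \right)} + 15\right) 49 = \left(-6 + 15\right) 49 = 9 \cdot 49 = 441$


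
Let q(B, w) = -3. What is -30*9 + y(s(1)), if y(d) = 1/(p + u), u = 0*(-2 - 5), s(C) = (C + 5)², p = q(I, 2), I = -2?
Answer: -811/3 ≈ -270.33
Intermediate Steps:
p = -3
s(C) = (5 + C)²
u = 0 (u = 0*(-7) = 0)
y(d) = -⅓ (y(d) = 1/(-3 + 0) = 1/(-3) = -⅓)
-30*9 + y(s(1)) = -30*9 - ⅓ = -270 - ⅓ = -811/3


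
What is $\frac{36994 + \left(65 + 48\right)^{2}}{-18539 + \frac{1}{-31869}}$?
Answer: $- \frac{1585897047}{590819392} \approx -2.6842$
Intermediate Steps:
$\frac{36994 + \left(65 + 48\right)^{2}}{-18539 + \frac{1}{-31869}} = \frac{36994 + 113^{2}}{-18539 - \frac{1}{31869}} = \frac{36994 + 12769}{- \frac{590819392}{31869}} = 49763 \left(- \frac{31869}{590819392}\right) = - \frac{1585897047}{590819392}$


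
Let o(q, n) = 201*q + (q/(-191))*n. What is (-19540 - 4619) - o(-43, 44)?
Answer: -2965448/191 ≈ -15526.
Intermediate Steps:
o(q, n) = 201*q - n*q/191 (o(q, n) = 201*q + (q*(-1/191))*n = 201*q + (-q/191)*n = 201*q - n*q/191)
(-19540 - 4619) - o(-43, 44) = (-19540 - 4619) - (-43)*(38391 - 1*44)/191 = -24159 - (-43)*(38391 - 44)/191 = -24159 - (-43)*38347/191 = -24159 - 1*(-1648921/191) = -24159 + 1648921/191 = -2965448/191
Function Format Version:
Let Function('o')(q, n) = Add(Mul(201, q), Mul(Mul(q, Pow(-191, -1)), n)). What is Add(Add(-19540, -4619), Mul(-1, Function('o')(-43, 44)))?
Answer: Rational(-2965448, 191) ≈ -15526.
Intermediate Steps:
Function('o')(q, n) = Add(Mul(201, q), Mul(Rational(-1, 191), n, q)) (Function('o')(q, n) = Add(Mul(201, q), Mul(Mul(q, Rational(-1, 191)), n)) = Add(Mul(201, q), Mul(Mul(Rational(-1, 191), q), n)) = Add(Mul(201, q), Mul(Rational(-1, 191), n, q)))
Add(Add(-19540, -4619), Mul(-1, Function('o')(-43, 44))) = Add(Add(-19540, -4619), Mul(-1, Mul(Rational(1, 191), -43, Add(38391, Mul(-1, 44))))) = Add(-24159, Mul(-1, Mul(Rational(1, 191), -43, Add(38391, -44)))) = Add(-24159, Mul(-1, Mul(Rational(1, 191), -43, 38347))) = Add(-24159, Mul(-1, Rational(-1648921, 191))) = Add(-24159, Rational(1648921, 191)) = Rational(-2965448, 191)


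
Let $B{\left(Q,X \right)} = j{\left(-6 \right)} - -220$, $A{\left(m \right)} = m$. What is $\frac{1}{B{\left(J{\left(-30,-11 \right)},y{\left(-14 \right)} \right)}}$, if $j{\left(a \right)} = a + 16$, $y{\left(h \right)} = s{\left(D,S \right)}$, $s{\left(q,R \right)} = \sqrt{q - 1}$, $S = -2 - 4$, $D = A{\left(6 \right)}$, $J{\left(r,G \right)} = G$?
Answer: $\frac{1}{230} \approx 0.0043478$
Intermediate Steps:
$D = 6$
$S = -6$ ($S = -2 - 4 = -6$)
$s{\left(q,R \right)} = \sqrt{-1 + q}$
$y{\left(h \right)} = \sqrt{5}$ ($y{\left(h \right)} = \sqrt{-1 + 6} = \sqrt{5}$)
$j{\left(a \right)} = 16 + a$
$B{\left(Q,X \right)} = 230$ ($B{\left(Q,X \right)} = \left(16 - 6\right) - -220 = 10 + 220 = 230$)
$\frac{1}{B{\left(J{\left(-30,-11 \right)},y{\left(-14 \right)} \right)}} = \frac{1}{230}$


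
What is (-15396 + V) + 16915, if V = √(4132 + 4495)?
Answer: 1519 + √8627 ≈ 1611.9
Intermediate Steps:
V = √8627 ≈ 92.882
(-15396 + V) + 16915 = (-15396 + √8627) + 16915 = 1519 + √8627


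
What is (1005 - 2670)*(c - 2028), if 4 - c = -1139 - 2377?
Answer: -2484180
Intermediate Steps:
c = 3520 (c = 4 - (-1139 - 2377) = 4 - 1*(-3516) = 4 + 3516 = 3520)
(1005 - 2670)*(c - 2028) = (1005 - 2670)*(3520 - 2028) = -1665*1492 = -2484180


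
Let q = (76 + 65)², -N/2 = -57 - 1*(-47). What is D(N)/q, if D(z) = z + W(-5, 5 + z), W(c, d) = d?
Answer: 5/2209 ≈ 0.0022635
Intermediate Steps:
N = 20 (N = -2*(-57 - 1*(-47)) = -2*(-57 + 47) = -2*(-10) = 20)
q = 19881 (q = 141² = 19881)
D(z) = 5 + 2*z (D(z) = z + (5 + z) = 5 + 2*z)
D(N)/q = (5 + 2*20)/19881 = (5 + 40)*(1/19881) = 45*(1/19881) = 5/2209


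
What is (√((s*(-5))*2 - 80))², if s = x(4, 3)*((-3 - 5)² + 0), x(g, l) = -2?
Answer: 1200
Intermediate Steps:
s = -128 (s = -2*((-3 - 5)² + 0) = -2*((-8)² + 0) = -2*(64 + 0) = -2*64 = -128)
(√((s*(-5))*2 - 80))² = (√(-128*(-5)*2 - 80))² = (√(640*2 - 80))² = (√(1280 - 80))² = (√1200)² = (20*√3)² = 1200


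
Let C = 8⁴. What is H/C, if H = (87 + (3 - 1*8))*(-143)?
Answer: -5863/2048 ≈ -2.8628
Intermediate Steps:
H = -11726 (H = (87 + (3 - 8))*(-143) = (87 - 5)*(-143) = 82*(-143) = -11726)
C = 4096
H/C = -11726/4096 = -11726*1/4096 = -5863/2048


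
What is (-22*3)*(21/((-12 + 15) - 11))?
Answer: 693/4 ≈ 173.25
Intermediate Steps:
(-22*3)*(21/((-12 + 15) - 11)) = -1386/(3 - 11) = -1386/(-8) = -1386*(-1)/8 = -66*(-21/8) = 693/4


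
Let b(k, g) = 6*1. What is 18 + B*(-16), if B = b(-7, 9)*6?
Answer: -558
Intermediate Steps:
b(k, g) = 6
B = 36 (B = 6*6 = 36)
18 + B*(-16) = 18 + 36*(-16) = 18 - 576 = -558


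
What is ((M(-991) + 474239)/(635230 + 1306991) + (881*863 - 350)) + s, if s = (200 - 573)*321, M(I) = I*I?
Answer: 414483394980/647407 ≈ 6.4022e+5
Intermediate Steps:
M(I) = I**2
s = -119733 (s = -373*321 = -119733)
((M(-991) + 474239)/(635230 + 1306991) + (881*863 - 350)) + s = (((-991)**2 + 474239)/(635230 + 1306991) + (881*863 - 350)) - 119733 = ((982081 + 474239)/1942221 + (760303 - 350)) - 119733 = (1456320*(1/1942221) + 759953) - 119733 = (485440/647407 + 759953) - 119733 = 491999377311/647407 - 119733 = 414483394980/647407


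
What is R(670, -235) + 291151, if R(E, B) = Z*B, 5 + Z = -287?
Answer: 359771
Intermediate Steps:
Z = -292 (Z = -5 - 287 = -292)
R(E, B) = -292*B
R(670, -235) + 291151 = -292*(-235) + 291151 = 68620 + 291151 = 359771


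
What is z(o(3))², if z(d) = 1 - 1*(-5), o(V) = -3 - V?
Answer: 36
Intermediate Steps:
z(d) = 6 (z(d) = 1 + 5 = 6)
z(o(3))² = 6² = 36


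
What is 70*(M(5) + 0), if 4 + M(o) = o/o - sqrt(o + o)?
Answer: -210 - 70*sqrt(10) ≈ -431.36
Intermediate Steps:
M(o) = -3 - sqrt(2)*sqrt(o) (M(o) = -4 + (o/o - sqrt(o + o)) = -4 + (1 - sqrt(2*o)) = -4 + (1 - sqrt(2)*sqrt(o)) = -3 - sqrt(2)*sqrt(o))
70*(M(5) + 0) = 70*((-3 - sqrt(2)*sqrt(5)) + 0) = 70*((-3 - sqrt(10)) + 0) = 70*(-3 - sqrt(10)) = -210 - 70*sqrt(10)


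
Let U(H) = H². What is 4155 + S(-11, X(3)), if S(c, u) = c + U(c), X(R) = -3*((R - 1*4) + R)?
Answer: 4265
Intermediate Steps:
X(R) = 12 - 6*R (X(R) = -3*((R - 4) + R) = -3*((-4 + R) + R) = -3*(-4 + 2*R) = 12 - 6*R)
S(c, u) = c + c²
4155 + S(-11, X(3)) = 4155 - 11*(1 - 11) = 4155 - 11*(-10) = 4155 + 110 = 4265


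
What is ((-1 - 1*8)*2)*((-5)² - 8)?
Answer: -306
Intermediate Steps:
((-1 - 1*8)*2)*((-5)² - 8) = ((-1 - 8)*2)*(25 - 8) = -9*2*17 = -18*17 = -306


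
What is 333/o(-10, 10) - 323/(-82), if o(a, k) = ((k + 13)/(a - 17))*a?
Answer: 202888/4715 ≈ 43.030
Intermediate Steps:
o(a, k) = a*(13 + k)/(-17 + a) (o(a, k) = ((13 + k)/(-17 + a))*a = a*(13 + k)/(-17 + a))
333/o(-10, 10) - 323/(-82) = 333/((-10*(13 + 10)/(-17 - 10))) - 323/(-82) = 333/((-10*23/(-27))) - 323*(-1/82) = 333/((-10*(-1/27)*23)) + 323/82 = 333/(230/27) + 323/82 = 333*(27/230) + 323/82 = 8991/230 + 323/82 = 202888/4715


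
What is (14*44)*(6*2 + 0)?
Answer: 7392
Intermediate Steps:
(14*44)*(6*2 + 0) = 616*(12 + 0) = 616*12 = 7392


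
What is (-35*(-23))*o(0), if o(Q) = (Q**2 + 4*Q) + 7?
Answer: 5635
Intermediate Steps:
o(Q) = 7 + Q**2 + 4*Q
(-35*(-23))*o(0) = (-35*(-23))*(7 + 0**2 + 4*0) = 805*(7 + 0 + 0) = 805*7 = 5635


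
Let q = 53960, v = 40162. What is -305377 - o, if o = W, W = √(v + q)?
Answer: -305377 - 9*√1162 ≈ -3.0568e+5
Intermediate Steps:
W = 9*√1162 (W = √(40162 + 53960) = √94122 = 9*√1162 ≈ 306.79)
o = 9*√1162 ≈ 306.79
-305377 - o = -305377 - 9*√1162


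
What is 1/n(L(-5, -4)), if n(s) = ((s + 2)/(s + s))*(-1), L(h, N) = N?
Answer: -4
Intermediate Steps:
n(s) = -(2 + s)/(2*s) (n(s) = ((2 + s)/((2*s)))*(-1) = ((2 + s)*(1/(2*s)))*(-1) = ((2 + s)/(2*s))*(-1) = -(2 + s)/(2*s))
1/n(L(-5, -4)) = 1/((½)*(-2 - 1*(-4))/(-4)) = 1/((½)*(-¼)*(-2 + 4)) = 1/((½)*(-¼)*2) = 1/(-¼) = -4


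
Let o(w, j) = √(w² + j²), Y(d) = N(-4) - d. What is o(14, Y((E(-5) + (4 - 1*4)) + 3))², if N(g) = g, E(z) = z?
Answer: 200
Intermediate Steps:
Y(d) = -4 - d
o(w, j) = √(j² + w²)
o(14, Y((E(-5) + (4 - 1*4)) + 3))² = (√((-4 - ((-5 + (4 - 1*4)) + 3))² + 14²))² = (√((-4 - ((-5 + (4 - 4)) + 3))² + 196))² = (√((-4 - ((-5 + 0) + 3))² + 196))² = (√((-4 - (-5 + 3))² + 196))² = (√((-4 - 1*(-2))² + 196))² = (√((-4 + 2)² + 196))² = (√((-2)² + 196))² = (√(4 + 196))² = (√200)² = (10*√2)² = 200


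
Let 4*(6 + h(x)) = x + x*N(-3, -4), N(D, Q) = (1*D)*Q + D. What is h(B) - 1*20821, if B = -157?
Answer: -42439/2 ≈ -21220.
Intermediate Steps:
N(D, Q) = D + D*Q (N(D, Q) = D*Q + D = D + D*Q)
h(x) = -6 + 5*x/2 (h(x) = -6 + (x + x*(-3*(1 - 4)))/4 = -6 + (x + x*(-3*(-3)))/4 = -6 + (x + x*9)/4 = -6 + (x + 9*x)/4 = -6 + (10*x)/4 = -6 + 5*x/2)
h(B) - 1*20821 = (-6 + (5/2)*(-157)) - 1*20821 = (-6 - 785/2) - 20821 = -797/2 - 20821 = -42439/2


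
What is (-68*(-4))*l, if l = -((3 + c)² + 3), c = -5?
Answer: -1904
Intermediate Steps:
l = -7 (l = -((3 - 5)² + 3) = -((-2)² + 3) = -(4 + 3) = -1*7 = -7)
(-68*(-4))*l = -68*(-4)*(-7) = -34*(-8)*(-7) = 272*(-7) = -1904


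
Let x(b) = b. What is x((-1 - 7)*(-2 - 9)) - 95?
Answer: -7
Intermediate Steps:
x((-1 - 7)*(-2 - 9)) - 95 = (-1 - 7)*(-2 - 9) - 95 = -8*(-11) - 95 = 88 - 95 = -7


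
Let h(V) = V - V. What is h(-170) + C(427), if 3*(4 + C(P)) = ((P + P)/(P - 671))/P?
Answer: -1465/366 ≈ -4.0027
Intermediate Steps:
h(V) = 0
C(P) = -4 + 2/(3*(-671 + P)) (C(P) = -4 + (((P + P)/(P - 671))/P)/3 = -4 + (((2*P)/(-671 + P))/P)/3 = -4 + ((2*P/(-671 + P))/P)/3 = -4 + (2/(-671 + P))/3 = -4 + 2/(3*(-671 + P)))
h(-170) + C(427) = 0 + 2*(4027 - 6*427)/(3*(-671 + 427)) = 0 + (⅔)*(4027 - 2562)/(-244) = 0 + (⅔)*(-1/244)*1465 = 0 - 1465/366 = -1465/366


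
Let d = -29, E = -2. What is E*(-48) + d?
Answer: 67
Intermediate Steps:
E*(-48) + d = -2*(-48) - 29 = 96 - 29 = 67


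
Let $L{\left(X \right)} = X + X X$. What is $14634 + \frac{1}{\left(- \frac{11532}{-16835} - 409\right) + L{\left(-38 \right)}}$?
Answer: $\frac{245793075953}{16796027} \approx 14634.0$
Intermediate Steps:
$L{\left(X \right)} = X + X^{2}$
$14634 + \frac{1}{\left(- \frac{11532}{-16835} - 409\right) + L{\left(-38 \right)}} = 14634 + \frac{1}{\left(- \frac{11532}{-16835} - 409\right) - 38 \left(1 - 38\right)} = 14634 + \frac{1}{\left(\left(-11532\right) \left(- \frac{1}{16835}\right) - 409\right) - -1406} = 14634 + \frac{1}{\left(\frac{11532}{16835} - 409\right) + 1406} = 14634 + \frac{1}{- \frac{6873983}{16835} + 1406} = 14634 + \frac{1}{\frac{16796027}{16835}} = 14634 + \frac{16835}{16796027} = \frac{245793075953}{16796027}$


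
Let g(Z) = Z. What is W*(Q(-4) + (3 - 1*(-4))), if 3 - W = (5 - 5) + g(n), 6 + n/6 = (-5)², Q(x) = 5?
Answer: -1332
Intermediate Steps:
n = 114 (n = -36 + 6*(-5)² = -36 + 6*25 = -36 + 150 = 114)
W = -111 (W = 3 - ((5 - 5) + 114) = 3 - (0 + 114) = 3 - 1*114 = 3 - 114 = -111)
W*(Q(-4) + (3 - 1*(-4))) = -111*(5 + (3 - 1*(-4))) = -111*(5 + (3 + 4)) = -111*(5 + 7) = -111*12 = -1332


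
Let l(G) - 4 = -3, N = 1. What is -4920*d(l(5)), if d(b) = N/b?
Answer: -4920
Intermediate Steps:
l(G) = 1 (l(G) = 4 - 3 = 1)
d(b) = 1/b
-4920*d(l(5)) = -4920/1 = -4920*1 = -4920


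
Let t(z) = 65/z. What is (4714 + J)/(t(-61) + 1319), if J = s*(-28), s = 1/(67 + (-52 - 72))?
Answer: 8196143/2291229 ≈ 3.5772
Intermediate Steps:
s = -1/57 (s = 1/(67 - 124) = 1/(-57) = -1/57 ≈ -0.017544)
J = 28/57 (J = -1/57*(-28) = 28/57 ≈ 0.49123)
(4714 + J)/(t(-61) + 1319) = (4714 + 28/57)/(65/(-61) + 1319) = 268726/(57*(65*(-1/61) + 1319)) = 268726/(57*(-65/61 + 1319)) = 268726/(57*(80394/61)) = (268726/57)*(61/80394) = 8196143/2291229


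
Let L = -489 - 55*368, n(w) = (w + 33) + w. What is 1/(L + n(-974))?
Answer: -1/22644 ≈ -4.4162e-5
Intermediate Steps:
n(w) = 33 + 2*w (n(w) = (33 + w) + w = 33 + 2*w)
L = -20729 (L = -489 - 20240 = -20729)
1/(L + n(-974)) = 1/(-20729 + (33 + 2*(-974))) = 1/(-20729 + (33 - 1948)) = 1/(-20729 - 1915) = 1/(-22644) = -1/22644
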